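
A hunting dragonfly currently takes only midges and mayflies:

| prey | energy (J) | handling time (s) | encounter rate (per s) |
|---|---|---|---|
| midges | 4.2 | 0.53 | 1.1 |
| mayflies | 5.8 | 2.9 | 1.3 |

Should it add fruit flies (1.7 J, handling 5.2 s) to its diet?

No

Intake rate on the current diet: R = (1.1×4.2 + 1.3×5.8) / (1 + 1.1×0.53 + 1.3×2.9) = 12.16/5.353 = 2.272 J/s.
Profitability of fruit flies: 1.7/5.2 = 0.3269 J/s.
0.3269 < 2.272, so adding fruit flies would lower the average — exclude it.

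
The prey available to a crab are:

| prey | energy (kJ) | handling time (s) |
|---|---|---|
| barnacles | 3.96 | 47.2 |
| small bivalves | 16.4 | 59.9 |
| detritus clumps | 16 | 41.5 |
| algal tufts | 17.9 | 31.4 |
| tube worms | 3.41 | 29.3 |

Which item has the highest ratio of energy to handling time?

algal tufts

In descending order of E/h:
algal tufts: 17.9/31.4 = 0.57 kJ/s
detritus clumps: 16/41.5 = 0.386 kJ/s
small bivalves: 16.4/59.9 = 0.274 kJ/s
tube worms: 3.41/29.3 = 0.116 kJ/s
barnacles: 3.96/47.2 = 0.0839 kJ/s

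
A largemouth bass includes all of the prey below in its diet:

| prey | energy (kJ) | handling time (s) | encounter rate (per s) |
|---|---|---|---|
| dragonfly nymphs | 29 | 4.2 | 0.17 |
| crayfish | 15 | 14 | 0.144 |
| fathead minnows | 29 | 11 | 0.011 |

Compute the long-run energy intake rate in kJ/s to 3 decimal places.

Energy encountered per unit search time: 0.17×29 + 0.144×15 + 0.011×29 = 7.409 kJ/s.
Handling time per unit search time: 0.17×4.2 + 0.144×14 + 0.011×11 = 2.851.
Rate = 7.409/(1 + 2.851) = 1.924 kJ/s.

1.924 kJ/s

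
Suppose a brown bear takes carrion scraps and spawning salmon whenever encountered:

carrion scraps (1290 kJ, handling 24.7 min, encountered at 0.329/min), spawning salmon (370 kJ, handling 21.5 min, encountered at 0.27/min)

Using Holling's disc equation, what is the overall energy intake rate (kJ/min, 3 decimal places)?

Energy encountered per unit search time: 0.329×1290 + 0.27×370 = 524.3 kJ/min.
Handling time per unit search time: 0.329×24.7 + 0.27×21.5 = 13.93.
Rate = 524.3/(1 + 13.93) = 35.11 kJ/min.

35.115 kJ/min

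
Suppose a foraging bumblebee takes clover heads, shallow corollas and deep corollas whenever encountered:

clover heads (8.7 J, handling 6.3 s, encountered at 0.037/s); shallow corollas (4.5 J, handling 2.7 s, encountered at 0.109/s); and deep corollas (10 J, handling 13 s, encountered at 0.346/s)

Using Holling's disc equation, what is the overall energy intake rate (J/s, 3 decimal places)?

0.709 J/s

Energy encountered per unit search time: 0.037×8.7 + 0.109×4.5 + 0.346×10 = 4.272 J/s.
Handling time per unit search time: 0.037×6.3 + 0.109×2.7 + 0.346×13 = 5.025.
Rate = 4.272/(1 + 5.025) = 0.7091 J/s.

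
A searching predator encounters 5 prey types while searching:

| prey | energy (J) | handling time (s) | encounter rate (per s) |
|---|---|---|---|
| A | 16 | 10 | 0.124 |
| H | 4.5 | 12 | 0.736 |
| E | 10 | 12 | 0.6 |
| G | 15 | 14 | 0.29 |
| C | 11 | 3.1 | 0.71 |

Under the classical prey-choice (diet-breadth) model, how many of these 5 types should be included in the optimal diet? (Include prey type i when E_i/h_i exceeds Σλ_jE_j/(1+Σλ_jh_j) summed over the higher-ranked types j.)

Profitabilities (E/h, J/s): C 3.55, A 1.6, G 1.07, E 0.833, H 0.375. Add prey in this order while the next type's profitability exceeds the intake rate on those already taken.
Rate on top 1: 2.44. A: 1.6 < 2.44 → exclude; stop.
Optimal diet: C — 1 of 5 types.

1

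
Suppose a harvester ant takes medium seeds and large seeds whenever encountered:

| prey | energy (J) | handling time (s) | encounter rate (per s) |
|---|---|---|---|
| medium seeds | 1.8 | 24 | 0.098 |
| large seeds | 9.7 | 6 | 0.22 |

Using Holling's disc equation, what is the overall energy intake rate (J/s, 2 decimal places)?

0.49 J/s

R = (0.098×1.8 + 0.22×9.7) / (1 + 0.098×24 + 0.22×6) = 2.31/4.672 = 0.4945 J/s.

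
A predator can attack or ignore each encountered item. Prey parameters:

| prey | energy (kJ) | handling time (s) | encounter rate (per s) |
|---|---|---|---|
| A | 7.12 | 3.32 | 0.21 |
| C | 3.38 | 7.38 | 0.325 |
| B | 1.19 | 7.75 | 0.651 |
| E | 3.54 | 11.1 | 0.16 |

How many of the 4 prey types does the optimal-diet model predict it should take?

1

Profitabilities (E/h, kJ/s): A 2.14, C 0.458, E 0.319, B 0.154. Add prey in this order while the next type's profitability exceeds the intake rate on those already taken.
Rate on top 1: 0.881. C: 0.458 < 0.881 → exclude; stop.
Optimal diet: A — 1 of 4 types.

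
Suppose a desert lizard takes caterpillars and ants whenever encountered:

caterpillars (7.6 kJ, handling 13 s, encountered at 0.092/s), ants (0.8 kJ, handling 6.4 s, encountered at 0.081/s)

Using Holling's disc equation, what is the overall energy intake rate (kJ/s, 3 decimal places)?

0.281 kJ/s

Energy encountered per unit search time: 0.092×7.6 + 0.081×0.8 = 0.764 kJ/s.
Handling time per unit search time: 0.092×13 + 0.081×6.4 = 1.714.
Rate = 0.764/(1 + 1.714) = 0.2815 kJ/s.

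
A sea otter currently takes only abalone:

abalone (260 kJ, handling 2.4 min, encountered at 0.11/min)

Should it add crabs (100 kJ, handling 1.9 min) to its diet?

Current rate: (0.11×260)/(1 + 0.11×2.4) = 22.63 kJ/min.
crabs: E/h = 100/1.9 = 52.63 kJ/min.
52.63 > 22.63, so adding crabs raises the average — include it.

Yes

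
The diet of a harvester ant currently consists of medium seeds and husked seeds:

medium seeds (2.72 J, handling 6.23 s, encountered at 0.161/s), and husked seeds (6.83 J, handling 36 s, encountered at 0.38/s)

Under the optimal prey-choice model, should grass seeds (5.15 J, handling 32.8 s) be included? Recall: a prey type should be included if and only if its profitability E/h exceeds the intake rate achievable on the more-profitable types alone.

Current rate: (0.161×2.72 + 0.38×6.83)/(1 + 0.161×6.23 + 0.38×36) = 0.1934 J/s.
grass seeds: E/h = 5.15/32.8 = 0.157 J/s.
Since 0.157 < R, time spent handling grass seeds is better spent searching.

No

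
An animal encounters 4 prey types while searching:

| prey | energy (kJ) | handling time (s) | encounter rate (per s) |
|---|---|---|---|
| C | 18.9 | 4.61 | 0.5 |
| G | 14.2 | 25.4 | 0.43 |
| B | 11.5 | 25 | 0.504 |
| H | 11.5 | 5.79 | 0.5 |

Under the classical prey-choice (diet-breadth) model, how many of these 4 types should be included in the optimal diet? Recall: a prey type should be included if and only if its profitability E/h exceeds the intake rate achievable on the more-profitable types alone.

Profitabilities (E/h, kJ/s): C 4.1, H 1.99, G 0.559, B 0.46. Add prey in this order while the next type's profitability exceeds the intake rate on those already taken.
Rate on top 1: 2.859. H: 1.99 < 2.859 → exclude; stop.
Optimal diet: C — 1 of 4 types.

1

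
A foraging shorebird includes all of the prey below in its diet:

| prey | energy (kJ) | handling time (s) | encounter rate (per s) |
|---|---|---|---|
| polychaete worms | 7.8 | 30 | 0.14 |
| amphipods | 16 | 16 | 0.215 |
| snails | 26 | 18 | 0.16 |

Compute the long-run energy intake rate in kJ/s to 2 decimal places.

0.75 kJ/s

R = (0.14×7.8 + 0.215×16 + 0.16×26) / (1 + 0.14×30 + 0.215×16 + 0.16×18) = 8.692/11.52 = 0.7545 kJ/s.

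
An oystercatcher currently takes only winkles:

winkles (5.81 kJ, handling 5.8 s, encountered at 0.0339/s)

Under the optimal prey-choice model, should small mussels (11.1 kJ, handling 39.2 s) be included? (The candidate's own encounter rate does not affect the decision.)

Intake rate on the current diet: R = (0.0339×5.81) / (1 + 0.0339×5.8) = 0.197/1.197 = 0.1646 kJ/s.
small mussels: E/h = 11.1/39.2 = 0.2832 kJ/s.
0.2832 > 0.1646, so adding small mussels raises the average — include it.

Yes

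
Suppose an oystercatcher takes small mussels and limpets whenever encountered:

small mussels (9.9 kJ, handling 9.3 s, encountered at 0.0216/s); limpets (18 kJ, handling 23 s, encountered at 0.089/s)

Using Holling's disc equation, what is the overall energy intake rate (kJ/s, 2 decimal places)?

R = Σλ_iE_i / (1 + Σλ_ih_i)
Numerator: 0.0216×9.9 + 0.089×18 = 1.816
Denominator: 1 + 0.0216×9.3 + 0.089×23 = 3.248
R = 1.816/3.248 = 0.5591 kJ/s

0.56 kJ/s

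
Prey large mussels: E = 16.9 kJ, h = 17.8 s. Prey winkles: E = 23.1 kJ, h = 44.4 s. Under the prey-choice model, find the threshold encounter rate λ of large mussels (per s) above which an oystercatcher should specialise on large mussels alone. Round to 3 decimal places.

The zero-one rule: include winkles iff E₂/h₂ > λE₁/(1+λh₁). Equality gives the switch point.
λE₁h₂ = E₂ + λE₂h₁ ⇒ λ = E₂/(E₁h₂ − E₂h₁) = 23.1/(750.4 − 411.2) = 0.06811 per s.

0.068 per s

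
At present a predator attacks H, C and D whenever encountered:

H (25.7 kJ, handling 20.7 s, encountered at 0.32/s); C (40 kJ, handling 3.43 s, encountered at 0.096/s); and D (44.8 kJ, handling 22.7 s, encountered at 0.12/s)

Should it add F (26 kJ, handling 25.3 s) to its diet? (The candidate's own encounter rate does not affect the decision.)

Current rate: (0.32×25.7 + 0.096×40 + 0.12×44.8)/(1 + 0.32×20.7 + 0.096×3.43 + 0.12×22.7) = 1.633 kJ/s.
F: E/h = 26/25.3 = 1.028 kJ/s.
1.028 < 1.633, so adding F would lower the average — exclude it.

No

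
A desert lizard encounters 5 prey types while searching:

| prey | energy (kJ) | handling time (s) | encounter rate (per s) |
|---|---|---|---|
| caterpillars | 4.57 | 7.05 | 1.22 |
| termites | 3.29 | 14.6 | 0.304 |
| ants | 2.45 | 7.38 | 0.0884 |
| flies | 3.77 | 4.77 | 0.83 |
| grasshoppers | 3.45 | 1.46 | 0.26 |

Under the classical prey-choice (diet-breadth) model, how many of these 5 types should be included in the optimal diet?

Rank by E/h (kJ/s): grasshoppers 2.36, flies 0.79, caterpillars 0.648, ants 0.332, termites 0.225. Include each in turn until the next type's E/h falls below the running intake rate.
Rate on top 1: 0.6502. flies: 0.79 > 0.6502 → include.
Rate on top 2: 0.7541. caterpillars: 0.648 < 0.7541 → exclude; stop.
Optimal diet: grasshoppers, flies — 2 of 5 types.

2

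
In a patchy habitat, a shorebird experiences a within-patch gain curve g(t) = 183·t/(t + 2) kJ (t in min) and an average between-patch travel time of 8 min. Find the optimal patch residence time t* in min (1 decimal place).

By the marginal value theorem, leave when the instantaneous gain rate g'(t) equals the habitat-wide average g(t)/(T + t).
g'(t) = 183·2/(t + 2)². Setting 183·2/(t+2)² = 183t/[(t+2)(8+t)] gives 2(8+t) = t(t+2), so t² = 2×8 = 16.
t* = √16 = 4 min.

4.0 min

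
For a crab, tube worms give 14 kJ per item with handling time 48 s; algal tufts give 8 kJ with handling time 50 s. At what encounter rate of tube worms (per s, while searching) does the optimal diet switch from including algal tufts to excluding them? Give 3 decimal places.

At the threshold, the rate on tube worms alone equals the profitability of algal tufts: λ·14/(1 + λ·48) = 8/50 = 0.16.
Rearranging, λ(14 − 0.16×48) = 0.16, so λ = 0.16/6.32 = 0.02532 per s.

0.025 per s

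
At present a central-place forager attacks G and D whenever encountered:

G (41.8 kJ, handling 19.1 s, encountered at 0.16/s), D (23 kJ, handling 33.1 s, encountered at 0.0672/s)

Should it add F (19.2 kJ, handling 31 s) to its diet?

Intake rate on the current diet: R = (0.16×41.8 + 0.0672×23) / (1 + 0.16×19.1 + 0.0672×33.1) = 8.234/6.28 = 1.311 kJ/s.
Profitability of F: 19.2/31 = 0.6194 kJ/s.
Since 0.6194 < R, time spent handling F is better spent searching.

No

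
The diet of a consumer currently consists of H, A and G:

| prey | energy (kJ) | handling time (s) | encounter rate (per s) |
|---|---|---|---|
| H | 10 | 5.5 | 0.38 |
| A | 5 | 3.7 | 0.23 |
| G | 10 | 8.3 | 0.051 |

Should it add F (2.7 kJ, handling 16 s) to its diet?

No

Current rate: (0.38×10 + 0.23×5 + 0.051×10)/(1 + 0.38×5.5 + 0.23×3.7 + 0.051×8.3) = 1.251 kJ/s.
Profitability of F: 2.7/16 = 0.1688 kJ/s.
0.1688 < 1.251, so adding F would lower the average — exclude it.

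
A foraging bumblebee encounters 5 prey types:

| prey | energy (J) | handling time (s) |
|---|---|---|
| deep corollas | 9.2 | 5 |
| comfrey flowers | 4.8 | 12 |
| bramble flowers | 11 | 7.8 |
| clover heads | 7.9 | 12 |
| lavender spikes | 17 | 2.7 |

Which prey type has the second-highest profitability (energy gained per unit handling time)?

deep corollas

In descending order of E/h:
lavender spikes: 17/2.7 = 6.3 J/s
deep corollas: 9.2/5 = 1.84 J/s
bramble flowers: 11/7.8 = 1.41 J/s
clover heads: 7.9/12 = 0.658 J/s
comfrey flowers: 4.8/12 = 0.4 J/s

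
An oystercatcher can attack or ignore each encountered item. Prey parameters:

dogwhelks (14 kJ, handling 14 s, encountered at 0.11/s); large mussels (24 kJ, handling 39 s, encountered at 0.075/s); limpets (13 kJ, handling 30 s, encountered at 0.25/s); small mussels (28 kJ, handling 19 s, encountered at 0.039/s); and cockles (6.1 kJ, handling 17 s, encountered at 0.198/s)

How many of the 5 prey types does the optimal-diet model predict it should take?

2

Rank by E/h (kJ/s): small mussels 1.47, dogwhelks 1, large mussels 0.615, limpets 0.433, cockles 0.359. Include each in turn until the next type's E/h falls below the running intake rate.
Rate on top 1: 0.6272. dogwhelks: 1 > 0.6272 → include.
Rate on top 2: 0.8022. large mussels: 0.615 < 0.8022 → exclude; stop.
Optimal diet: small mussels, dogwhelks — 2 of 5 types.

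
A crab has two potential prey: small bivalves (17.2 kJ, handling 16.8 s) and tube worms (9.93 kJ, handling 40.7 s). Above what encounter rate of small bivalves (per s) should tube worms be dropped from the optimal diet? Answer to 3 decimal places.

0.019 per s

The zero-one rule: include tube worms iff E₂/h₂ > λE₁/(1+λh₁). Equality gives the switch point.
λE₁h₂ = E₂ + λE₂h₁ ⇒ λ = E₂/(E₁h₂ − E₂h₁) = 9.93/(700 − 166.8) = 0.01862 per s.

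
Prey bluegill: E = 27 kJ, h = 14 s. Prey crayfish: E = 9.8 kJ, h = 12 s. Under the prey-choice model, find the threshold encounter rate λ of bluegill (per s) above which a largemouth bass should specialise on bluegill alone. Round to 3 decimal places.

0.052 per s

The zero-one rule: include crayfish iff E₂/h₂ > λE₁/(1+λh₁). Equality gives the switch point.
λE₁h₂ = E₂ + λE₂h₁ ⇒ λ = E₂/(E₁h₂ − E₂h₁) = 9.8/(324 − 137.2) = 0.05246 per s.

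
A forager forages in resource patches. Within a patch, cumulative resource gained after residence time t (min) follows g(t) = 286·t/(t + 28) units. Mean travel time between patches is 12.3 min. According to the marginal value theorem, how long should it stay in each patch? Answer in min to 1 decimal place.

18.6 min

By the marginal value theorem, leave when the instantaneous gain rate g'(t) equals the habitat-wide average g(t)/(T + t).
g'(t) = 286·28/(t + 28)². Setting 286·28/(t+28)² = 286t/[(t+28)(12.3+t)] gives 28(12.3+t) = t(t+28), so t² = 28×12.3 = 344.4.
t* = √344.4 = 18.56 min.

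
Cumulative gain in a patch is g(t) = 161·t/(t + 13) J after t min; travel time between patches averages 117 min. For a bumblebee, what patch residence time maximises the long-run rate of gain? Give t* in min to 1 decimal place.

39.0 min

By the marginal value theorem, leave when the instantaneous gain rate g'(t) equals the habitat-wide average g(t)/(T + t).
g'(t) = 161·13/(t + 13)². Setting 161·13/(t+13)² = 161t/[(t+13)(117+t)] gives 13(117+t) = t(t+13), so t² = 13×117 = 1521.
t* = √1521 = 39 min.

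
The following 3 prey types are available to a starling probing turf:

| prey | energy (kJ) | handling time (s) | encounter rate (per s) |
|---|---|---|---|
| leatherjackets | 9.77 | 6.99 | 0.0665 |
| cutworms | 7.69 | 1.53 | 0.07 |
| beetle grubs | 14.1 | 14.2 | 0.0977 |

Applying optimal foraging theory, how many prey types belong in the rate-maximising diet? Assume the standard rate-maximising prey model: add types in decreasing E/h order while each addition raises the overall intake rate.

E/h in descending order: cutworms 5.03, leatherjackets 1.4, beetle grubs 0.993 kJ/s. The optimal diet is the largest prefix of this list for which every included type satisfies E_i/h_i > R on the types above it.
Rate on top 1: 0.4862. leatherjackets: 1.4 > 0.4862 → include.
Rate on top 2: 0.7558. beetle grubs: 0.993 > 0.7558 → include.
Optimal diet: cutworms, leatherjackets, beetle grubs — 3 of 3 types.

3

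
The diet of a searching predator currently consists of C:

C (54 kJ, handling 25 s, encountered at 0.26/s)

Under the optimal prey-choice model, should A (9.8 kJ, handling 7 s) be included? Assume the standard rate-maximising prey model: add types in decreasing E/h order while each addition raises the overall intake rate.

Current rate: (0.26×54)/(1 + 0.26×25) = 1.872 kJ/s.
Profitability of A: 9.8/7 = 1.4 kJ/s.
Since 1.4 < R, time spent handling A is better spent searching.

No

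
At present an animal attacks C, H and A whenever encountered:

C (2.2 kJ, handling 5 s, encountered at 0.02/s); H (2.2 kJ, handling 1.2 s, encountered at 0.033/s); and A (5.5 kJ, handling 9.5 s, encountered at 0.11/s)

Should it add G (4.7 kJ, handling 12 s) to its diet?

Yes

Intake rate on the current diet: R = (0.02×2.2 + 0.033×2.2 + 0.11×5.5) / (1 + 0.02×5 + 0.033×1.2 + 0.11×9.5) = 0.7216/2.185 = 0.3303 kJ/s.
Profitability of G: 4.7/12 = 0.3917 kJ/s.
Since 0.3917 > R, including G increases the long-run rate.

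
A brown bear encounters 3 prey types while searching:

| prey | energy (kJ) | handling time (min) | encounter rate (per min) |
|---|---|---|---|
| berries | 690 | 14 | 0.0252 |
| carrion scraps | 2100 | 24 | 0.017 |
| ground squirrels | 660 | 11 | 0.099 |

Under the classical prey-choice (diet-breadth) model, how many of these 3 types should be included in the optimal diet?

Profitabilities (E/h, kJ/min): carrion scraps 87.5, ground squirrels 60, berries 49.3. Add prey in this order while the next type's profitability exceeds the intake rate on those already taken.
Rate on top 1: 25.36. ground squirrels: 60 > 25.36 → include.
Rate on top 2: 40.46. berries: 49.3 > 40.46 → include.
Optimal diet: carrion scraps, ground squirrels, berries — 3 of 3 types.

3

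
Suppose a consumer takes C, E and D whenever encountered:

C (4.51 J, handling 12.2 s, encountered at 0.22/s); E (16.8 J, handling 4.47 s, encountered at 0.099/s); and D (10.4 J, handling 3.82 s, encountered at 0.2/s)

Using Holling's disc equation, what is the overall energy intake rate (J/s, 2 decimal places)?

Energy encountered per unit search time: 0.22×4.51 + 0.099×16.8 + 0.2×10.4 = 4.735 J/s.
Handling time per unit search time: 0.22×12.2 + 0.099×4.47 + 0.2×3.82 = 3.891.
Rate = 4.735/(1 + 3.891) = 0.9683 J/s.

0.97 J/s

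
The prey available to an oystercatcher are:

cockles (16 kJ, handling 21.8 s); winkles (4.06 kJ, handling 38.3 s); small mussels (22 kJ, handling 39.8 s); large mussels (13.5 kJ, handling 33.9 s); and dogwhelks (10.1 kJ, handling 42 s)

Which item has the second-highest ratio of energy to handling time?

Profitability E/h (kJ/s): cockles = 16/21.8 = 0.734, winkles = 4.06/38.3 = 0.106, small mussels = 22/39.8 = 0.553, large mussels = 13.5/33.9 = 0.398, dogwhelks = 10.1/42 = 0.24.
Ranked: cockles > small mussels > large mussels > dogwhelks > winkles.

small mussels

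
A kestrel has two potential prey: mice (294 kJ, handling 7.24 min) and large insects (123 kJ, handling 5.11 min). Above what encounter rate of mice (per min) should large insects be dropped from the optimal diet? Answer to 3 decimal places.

At the threshold, the rate on mice alone equals the profitability of large insects: λ·294/(1 + λ·7.24) = 123/5.11 = 24.07.
Rearranging, λ(294 − 24.07×7.24) = 24.07, so λ = 24.07/119.7 = 0.201 per min.

0.201 per min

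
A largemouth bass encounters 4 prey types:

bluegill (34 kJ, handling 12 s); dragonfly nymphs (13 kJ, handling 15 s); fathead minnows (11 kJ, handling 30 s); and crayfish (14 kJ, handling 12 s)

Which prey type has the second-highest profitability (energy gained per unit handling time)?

crayfish

In descending order of E/h:
bluegill: 34/12 = 2.83 kJ/s
crayfish: 14/12 = 1.17 kJ/s
dragonfly nymphs: 13/15 = 0.867 kJ/s
fathead minnows: 11/30 = 0.367 kJ/s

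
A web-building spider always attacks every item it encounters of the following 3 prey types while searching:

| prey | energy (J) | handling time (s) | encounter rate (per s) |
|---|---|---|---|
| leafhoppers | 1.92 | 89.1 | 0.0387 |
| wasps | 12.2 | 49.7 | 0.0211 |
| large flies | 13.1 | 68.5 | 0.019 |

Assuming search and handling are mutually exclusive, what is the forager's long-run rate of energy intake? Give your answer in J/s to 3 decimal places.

R = Σλ_iE_i / (1 + Σλ_ih_i)
Numerator: 0.0387×1.92 + 0.0211×12.2 + 0.019×13.1 = 0.5806
Denominator: 1 + 0.0387×89.1 + 0.0211×49.7 + 0.019×68.5 = 6.798
R = 0.5806/6.798 = 0.08541 J/s

0.085 J/s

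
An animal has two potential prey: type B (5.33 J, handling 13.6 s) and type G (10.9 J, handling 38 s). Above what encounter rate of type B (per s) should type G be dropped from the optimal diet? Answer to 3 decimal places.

0.201 per s

The zero-one rule: include type G iff E₂/h₂ > λE₁/(1+λh₁). Equality gives the switch point.
λE₁h₂ = E₂ + λE₂h₁ ⇒ λ = E₂/(E₁h₂ − E₂h₁) = 10.9/(202.5 − 148.2) = 0.2007 per s.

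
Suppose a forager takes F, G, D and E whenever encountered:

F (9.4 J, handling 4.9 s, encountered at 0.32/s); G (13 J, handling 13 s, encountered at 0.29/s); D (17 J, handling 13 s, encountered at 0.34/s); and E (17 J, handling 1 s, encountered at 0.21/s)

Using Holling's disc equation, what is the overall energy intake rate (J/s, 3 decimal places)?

1.470 J/s

R = Σλ_iE_i / (1 + Σλ_ih_i)
Numerator: 0.32×9.4 + 0.29×13 + 0.34×17 + 0.21×17 = 16.13
Denominator: 1 + 0.32×4.9 + 0.29×13 + 0.34×13 + 0.21×1 = 10.97
R = 16.13/10.97 = 1.47 J/s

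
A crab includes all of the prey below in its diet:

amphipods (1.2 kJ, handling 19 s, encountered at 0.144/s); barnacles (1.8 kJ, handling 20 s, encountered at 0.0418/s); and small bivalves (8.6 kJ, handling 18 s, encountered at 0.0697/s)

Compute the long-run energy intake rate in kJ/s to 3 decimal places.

Energy encountered per unit search time: 0.144×1.2 + 0.0418×1.8 + 0.0697×8.6 = 0.8475 kJ/s.
Handling time per unit search time: 0.144×19 + 0.0418×20 + 0.0697×18 = 4.827.
Rate = 0.8475/(1 + 4.827) = 0.1454 kJ/s.

0.145 kJ/s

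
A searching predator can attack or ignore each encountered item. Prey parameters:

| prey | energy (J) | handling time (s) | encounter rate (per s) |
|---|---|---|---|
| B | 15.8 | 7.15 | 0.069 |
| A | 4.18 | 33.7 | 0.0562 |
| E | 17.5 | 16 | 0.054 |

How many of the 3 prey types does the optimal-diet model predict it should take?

2

Rank by E/h (J/s): B 2.21, E 1.09, A 0.124. Include each in turn until the next type's E/h falls below the running intake rate.
Rate on top 1: 0.73. E: 1.09 > 0.73 → include.
Rate on top 2: 0.8633. A: 0.124 < 0.8633 → exclude; stop.
Optimal diet: B, E — 2 of 3 types.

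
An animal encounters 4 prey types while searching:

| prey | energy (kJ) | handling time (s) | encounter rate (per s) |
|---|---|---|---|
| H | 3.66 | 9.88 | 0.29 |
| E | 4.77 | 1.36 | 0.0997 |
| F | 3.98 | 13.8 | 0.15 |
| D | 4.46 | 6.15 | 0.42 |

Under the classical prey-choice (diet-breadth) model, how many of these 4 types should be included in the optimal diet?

2

Profitabilities (E/h, kJ/s): E 3.51, D 0.725, H 0.37, F 0.288. Add prey in this order while the next type's profitability exceeds the intake rate on those already taken.
Rate on top 1: 0.4188. D: 0.725 > 0.4188 → include.
Rate on top 2: 0.6316. H: 0.37 < 0.6316 → exclude; stop.
Optimal diet: E, D — 2 of 4 types.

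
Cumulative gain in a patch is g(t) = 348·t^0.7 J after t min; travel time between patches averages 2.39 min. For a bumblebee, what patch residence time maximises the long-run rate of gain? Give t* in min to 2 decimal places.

Maximise g(t)/(T+t): set derivative to zero → g'(t)(T+t) = g(t).
g'(t) = 0.7·348·t^-0.3. Setting 0.7·348·t^-0.3 = 348·t^0.7/(2.39+t) gives 0.7(2.39+t) = t, so 0.30·t = 0.7×2.39.
t* = 0.7×2.39/0.30 = 5.577 min.

5.58 min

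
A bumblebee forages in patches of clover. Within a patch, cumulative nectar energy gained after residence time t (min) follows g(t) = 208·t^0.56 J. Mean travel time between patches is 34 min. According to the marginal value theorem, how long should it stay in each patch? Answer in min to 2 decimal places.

43.27 min

By the marginal value theorem, leave when the instantaneous gain rate g'(t) equals the habitat-wide average g(t)/(T + t).
g'(t) = 0.56·208·t^-0.44. Setting 0.56·208·t^-0.44 = 208·t^0.56/(34+t) gives 0.56(34+t) = t, so 0.44·t = 0.56×34.
t* = 0.56×34/0.44 = 43.27 min.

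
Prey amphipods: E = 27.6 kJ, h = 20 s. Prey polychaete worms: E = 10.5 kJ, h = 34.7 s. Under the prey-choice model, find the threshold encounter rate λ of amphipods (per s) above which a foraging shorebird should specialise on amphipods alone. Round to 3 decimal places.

The zero-one rule: include polychaete worms iff E₂/h₂ > λE₁/(1+λh₁). Equality gives the switch point.
λE₁h₂ = E₂ + λE₂h₁ ⇒ λ = E₂/(E₁h₂ − E₂h₁) = 10.5/(957.7 − 210) = 0.01404 per s.

0.014 per s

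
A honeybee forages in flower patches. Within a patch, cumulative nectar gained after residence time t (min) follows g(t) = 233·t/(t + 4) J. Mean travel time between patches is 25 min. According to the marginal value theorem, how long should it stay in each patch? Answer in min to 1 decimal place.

10.0 min

Optimal t* satisfies g'(t*) = g(t*)/(T + t*).
g'(t) = 233·4/(t + 4)². Setting 233·4/(t+4)² = 233t/[(t+4)(25+t)] gives 4(25+t) = t(t+4), so t² = 4×25 = 100.
t* = √100 = 10 min.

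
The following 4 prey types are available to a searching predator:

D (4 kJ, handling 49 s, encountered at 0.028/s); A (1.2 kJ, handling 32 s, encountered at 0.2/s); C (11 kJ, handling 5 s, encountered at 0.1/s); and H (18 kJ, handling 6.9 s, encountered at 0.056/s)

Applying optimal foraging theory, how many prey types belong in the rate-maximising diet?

Rank by E/h (kJ/s): H 2.61, C 2.2, D 0.0816, A 0.0375. Include each in turn until the next type's E/h falls below the running intake rate.
Rate on top 1: 0.7271. C: 2.2 > 0.7271 → include.
Rate on top 2: 1.117. D: 0.0816 < 1.117 → exclude; stop.
Optimal diet: H, C — 2 of 4 types.

2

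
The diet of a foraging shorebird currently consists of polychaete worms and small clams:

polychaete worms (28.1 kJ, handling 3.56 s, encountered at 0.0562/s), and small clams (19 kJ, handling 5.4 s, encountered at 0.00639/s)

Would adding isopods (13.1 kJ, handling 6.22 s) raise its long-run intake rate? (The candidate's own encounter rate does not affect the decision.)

Intake rate on the current diet: R = (0.0562×28.1 + 0.00639×19) / (1 + 0.0562×3.56 + 0.00639×5.4) = 1.701/1.235 = 1.377 kJ/s.
isopods: E/h = 13.1/6.22 = 2.106 kJ/s.
Since 2.106 > R, including isopods increases the long-run rate.

Yes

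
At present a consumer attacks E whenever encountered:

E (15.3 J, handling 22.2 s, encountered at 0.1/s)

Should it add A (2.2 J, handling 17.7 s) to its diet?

Current rate: (0.1×15.3)/(1 + 0.1×22.2) = 0.4752 J/s.
A: E/h = 2.2/17.7 = 0.1243 J/s.
Since 0.1243 < R, time spent handling A is better spent searching.

No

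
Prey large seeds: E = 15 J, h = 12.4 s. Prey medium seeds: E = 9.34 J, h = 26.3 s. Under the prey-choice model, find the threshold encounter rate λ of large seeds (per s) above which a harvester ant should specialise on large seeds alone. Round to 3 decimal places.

At the threshold, the rate on large seeds alone equals the profitability of medium seeds: λ·15/(1 + λ·12.4) = 9.34/26.3 = 0.3551.
Rearranging, λ(15 − 0.3551×12.4) = 0.3551, so λ = 0.3551/10.6 = 0.03351 per s.

0.034 per s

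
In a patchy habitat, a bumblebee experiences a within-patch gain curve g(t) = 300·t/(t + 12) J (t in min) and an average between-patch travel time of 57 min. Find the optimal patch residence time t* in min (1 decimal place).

By the marginal value theorem, leave when the instantaneous gain rate g'(t) equals the habitat-wide average g(t)/(T + t).
g'(t) = 300·12/(t + 12)². Setting 300·12/(t+12)² = 300t/[(t+12)(57+t)] gives 12(57+t) = t(t+12), so t² = 12×57 = 684.
t* = √684 = 26.15 min.

26.2 min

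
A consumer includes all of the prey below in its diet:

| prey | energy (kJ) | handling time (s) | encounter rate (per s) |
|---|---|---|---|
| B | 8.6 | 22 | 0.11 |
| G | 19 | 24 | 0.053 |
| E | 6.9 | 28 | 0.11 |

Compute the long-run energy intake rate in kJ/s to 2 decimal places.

Energy encountered per unit search time: 0.11×8.6 + 0.053×19 + 0.11×6.9 = 2.712 kJ/s.
Handling time per unit search time: 0.11×22 + 0.053×24 + 0.11×28 = 6.772.
Rate = 2.712/(1 + 6.772) = 0.3489 kJ/s.

0.35 kJ/s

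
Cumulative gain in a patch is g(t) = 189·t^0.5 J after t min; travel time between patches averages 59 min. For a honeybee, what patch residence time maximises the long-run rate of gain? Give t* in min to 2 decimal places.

By the marginal value theorem, leave when the instantaneous gain rate g'(t) equals the habitat-wide average g(t)/(T + t).
g'(t) = 0.5·189·t^-0.5. Setting 0.5·189·t^-0.5 = 189·t^0.5/(59+t) gives 0.5(59+t) = t, so 0.50·t = 0.5×59.
t* = 0.5×59/0.50 = 59 min.

59.00 min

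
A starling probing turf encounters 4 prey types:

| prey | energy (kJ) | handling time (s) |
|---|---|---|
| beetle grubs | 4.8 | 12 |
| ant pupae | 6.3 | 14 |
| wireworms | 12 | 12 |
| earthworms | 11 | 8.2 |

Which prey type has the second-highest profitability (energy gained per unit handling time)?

wireworms

Profitability E/h (kJ/s): beetle grubs = 4.8/12 = 0.4, ant pupae = 6.3/14 = 0.45, wireworms = 12/12 = 1, earthworms = 11/8.2 = 1.34.
Ranked: earthworms > wireworms > ant pupae > beetle grubs.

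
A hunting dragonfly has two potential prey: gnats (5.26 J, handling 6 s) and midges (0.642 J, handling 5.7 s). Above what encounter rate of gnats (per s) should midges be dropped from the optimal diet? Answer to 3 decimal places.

0.025 per s

At the threshold, the rate on gnats alone equals the profitability of midges: λ·5.26/(1 + λ·6) = 0.642/5.7 = 0.1126.
Rearranging, λ(5.26 − 0.1126×6) = 0.1126, so λ = 0.1126/4.584 = 0.02457 per s.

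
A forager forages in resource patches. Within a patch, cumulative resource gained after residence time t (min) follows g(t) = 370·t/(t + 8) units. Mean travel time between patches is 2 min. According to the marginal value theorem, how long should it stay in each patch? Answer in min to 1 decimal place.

Optimal t* satisfies g'(t*) = g(t*)/(T + t*).
g'(t) = 370·8/(t + 8)². Setting 370·8/(t+8)² = 370t/[(t+8)(2+t)] gives 8(2+t) = t(t+8), so t² = 8×2 = 16.
t* = √16 = 4 min.

4.0 min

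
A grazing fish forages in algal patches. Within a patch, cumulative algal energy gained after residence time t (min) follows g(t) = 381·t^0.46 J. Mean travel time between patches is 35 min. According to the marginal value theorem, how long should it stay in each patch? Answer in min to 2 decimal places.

Maximise g(t)/(T+t): set derivative to zero → g'(t)(T+t) = g(t).
g'(t) = 0.46·381·t^-0.54. Setting 0.46·381·t^-0.54 = 381·t^0.46/(35+t) gives 0.46(35+t) = t, so 0.54·t = 0.46×35.
t* = 0.46×35/0.54 = 29.81 min.

29.81 min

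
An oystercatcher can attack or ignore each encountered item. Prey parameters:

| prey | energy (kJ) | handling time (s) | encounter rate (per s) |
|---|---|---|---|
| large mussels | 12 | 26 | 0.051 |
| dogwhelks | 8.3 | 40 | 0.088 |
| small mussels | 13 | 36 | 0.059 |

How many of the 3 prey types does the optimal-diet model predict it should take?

2

E/h in descending order: large mussels 0.462, small mussels 0.361, dogwhelks 0.208 kJ/s. The optimal diet is the largest prefix of this list for which every included type satisfies E_i/h_i > R on the types above it.
Rate on top 1: 0.2631. small mussels: 0.361 > 0.2631 → include.
Rate on top 2: 0.3099. dogwhelks: 0.208 < 0.3099 → exclude; stop.
Optimal diet: large mussels, small mussels — 2 of 3 types.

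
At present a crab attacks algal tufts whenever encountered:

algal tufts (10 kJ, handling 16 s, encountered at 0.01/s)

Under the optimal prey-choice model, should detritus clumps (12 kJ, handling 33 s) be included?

Intake rate on the current diet: R = (0.01×10) / (1 + 0.01×16) = 0.1/1.16 = 0.08621 kJ/s.
Profitability of detritus clumps: 12/33 = 0.3636 kJ/s.
0.3636 > 0.08621, so adding detritus clumps raises the average — include it.

Yes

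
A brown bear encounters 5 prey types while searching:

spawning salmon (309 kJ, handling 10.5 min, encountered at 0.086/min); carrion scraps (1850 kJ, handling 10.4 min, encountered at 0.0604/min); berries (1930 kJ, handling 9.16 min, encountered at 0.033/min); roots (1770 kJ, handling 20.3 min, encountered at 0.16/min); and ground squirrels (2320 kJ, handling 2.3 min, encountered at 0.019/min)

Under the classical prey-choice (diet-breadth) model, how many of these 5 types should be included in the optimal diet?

3

Profitabilities (E/h, kJ/min): ground squirrels 1.01e+03, berries 211, carrion scraps 178, roots 87.2, spawning salmon 29.4. Add prey in this order while the next type's profitability exceeds the intake rate on those already taken.
Rate on top 1: 42.23. berries: 211 > 42.23 → include.
Rate on top 2: 80.07. carrion scraps: 178 > 80.07 → include.
Rate on top 3: 111.2. roots: 87.2 < 111.2 → exclude; stop.
Optimal diet: ground squirrels, berries, carrion scraps — 3 of 5 types.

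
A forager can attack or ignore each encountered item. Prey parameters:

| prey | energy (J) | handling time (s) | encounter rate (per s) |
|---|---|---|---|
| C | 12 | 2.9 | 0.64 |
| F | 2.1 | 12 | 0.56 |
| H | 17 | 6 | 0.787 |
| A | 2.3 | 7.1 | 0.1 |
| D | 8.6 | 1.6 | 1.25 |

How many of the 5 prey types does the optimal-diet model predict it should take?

Profitabilities (E/h, J/s): D 5.37, C 4.14, H 2.83, A 0.324, F 0.175. Add prey in this order while the next type's profitability exceeds the intake rate on those already taken.
Rate on top 1: 3.583. C: 4.14 > 3.583 → include.
Rate on top 2: 3.795. H: 2.83 < 3.795 → exclude; stop.
Optimal diet: D, C — 2 of 5 types.

2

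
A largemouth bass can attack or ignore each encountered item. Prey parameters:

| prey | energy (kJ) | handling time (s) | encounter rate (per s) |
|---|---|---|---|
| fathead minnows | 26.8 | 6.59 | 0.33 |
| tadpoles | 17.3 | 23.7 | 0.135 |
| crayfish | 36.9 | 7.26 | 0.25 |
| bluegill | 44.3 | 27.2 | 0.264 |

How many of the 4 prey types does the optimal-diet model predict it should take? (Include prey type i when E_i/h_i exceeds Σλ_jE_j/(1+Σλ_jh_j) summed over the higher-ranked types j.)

E/h in descending order: crayfish 5.08, fathead minnows 4.07, bluegill 1.63, tadpoles 0.73 kJ/s. The optimal diet is the largest prefix of this list for which every included type satisfies E_i/h_i > R on the types above it.
Rate on top 1: 3.277. fathead minnows: 4.07 > 3.277 → include.
Rate on top 2: 3.621. bluegill: 1.63 < 3.621 → exclude; stop.
Optimal diet: crayfish, fathead minnows — 2 of 4 types.

2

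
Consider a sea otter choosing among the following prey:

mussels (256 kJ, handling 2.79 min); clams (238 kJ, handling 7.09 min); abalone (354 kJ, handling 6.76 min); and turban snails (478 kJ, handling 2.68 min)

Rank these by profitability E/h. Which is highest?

In descending order of E/h:
turban snails: 478/2.68 = 178 kJ/min
mussels: 256/2.79 = 91.8 kJ/min
abalone: 354/6.76 = 52.4 kJ/min
clams: 238/7.09 = 33.6 kJ/min

turban snails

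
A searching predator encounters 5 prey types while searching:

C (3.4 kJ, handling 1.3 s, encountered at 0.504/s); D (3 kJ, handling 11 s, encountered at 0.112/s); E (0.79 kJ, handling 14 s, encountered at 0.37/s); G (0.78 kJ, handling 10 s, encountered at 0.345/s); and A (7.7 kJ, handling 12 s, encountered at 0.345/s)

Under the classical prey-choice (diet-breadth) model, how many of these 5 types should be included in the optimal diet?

Profitabilities (E/h, kJ/s): C 2.62, A 0.642, D 0.273, G 0.078, E 0.0564. Add prey in this order while the next type's profitability exceeds the intake rate on those already taken.
Rate on top 1: 1.035. A: 0.642 < 1.035 → exclude; stop.
Optimal diet: C — 1 of 5 types.

1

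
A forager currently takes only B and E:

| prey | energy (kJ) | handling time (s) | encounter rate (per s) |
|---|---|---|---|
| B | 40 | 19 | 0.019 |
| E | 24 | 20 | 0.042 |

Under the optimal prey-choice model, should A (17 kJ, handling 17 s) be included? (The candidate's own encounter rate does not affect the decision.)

On B and E alone, R = ΣλE/(1+Σλh) = 1.768/2.201 = 0.8033 kJ/s.
Profitability of A: 17/17 = 1 kJ/s.
Since 1 > R, including A increases the long-run rate.

Yes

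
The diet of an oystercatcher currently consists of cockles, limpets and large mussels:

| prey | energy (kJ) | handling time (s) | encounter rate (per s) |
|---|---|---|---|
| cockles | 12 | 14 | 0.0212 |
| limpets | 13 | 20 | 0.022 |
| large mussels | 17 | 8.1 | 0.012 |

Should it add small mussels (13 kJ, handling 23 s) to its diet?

On cockles, limpets and large mussels alone, R = ΣλE/(1+Σλh) = 0.7444/1.834 = 0.4059 kJ/s.
Profitability of small mussels: 13/23 = 0.5652 kJ/s.
Since 0.5652 > R, including small mussels increases the long-run rate.

Yes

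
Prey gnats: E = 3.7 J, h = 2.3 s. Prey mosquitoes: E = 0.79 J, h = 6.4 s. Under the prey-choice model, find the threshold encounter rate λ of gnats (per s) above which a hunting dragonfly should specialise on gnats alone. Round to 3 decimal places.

Drop mosquitoes once their profitability E₂/h₂ falls below the rate achievable on gnats alone: E₂/h₂ = λE₁/(1 + λh₁).
Solve for λ: λE₁h₂ = E₂(1 + λh₁) → λ(E₁h₂ − E₂h₁) = E₂ → λ = E₂/(E₁h₂ − E₂h₁).
λ = 0.79/(3.7×6.4 − 0.79×2.3) = 0.79/21.86 = 0.03613 per s.

0.036 per s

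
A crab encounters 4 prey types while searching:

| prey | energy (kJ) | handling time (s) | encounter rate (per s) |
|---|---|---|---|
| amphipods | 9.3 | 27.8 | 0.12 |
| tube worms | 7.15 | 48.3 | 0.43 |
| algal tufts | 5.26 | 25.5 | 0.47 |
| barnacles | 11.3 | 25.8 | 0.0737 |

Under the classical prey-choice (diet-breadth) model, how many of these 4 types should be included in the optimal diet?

Rank by E/h (kJ/s): barnacles 0.438, amphipods 0.335, algal tufts 0.206, tube worms 0.148. Include each in turn until the next type's E/h falls below the running intake rate.
Rate on top 1: 0.287. amphipods: 0.335 > 0.287 → include.
Rate on top 2: 0.3124. algal tufts: 0.206 < 0.3124 → exclude; stop.
Optimal diet: barnacles, amphipods — 2 of 4 types.

2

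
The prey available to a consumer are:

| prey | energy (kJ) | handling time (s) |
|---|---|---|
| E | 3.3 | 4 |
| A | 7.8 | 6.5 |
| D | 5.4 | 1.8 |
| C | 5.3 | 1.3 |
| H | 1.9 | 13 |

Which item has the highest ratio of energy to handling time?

Profitability E/h (kJ/s): E = 3.3/4 = 0.825, A = 7.8/6.5 = 1.2, D = 5.4/1.8 = 3, C = 5.3/1.3 = 4.08, H = 1.9/13 = 0.146.
Ranked: C > D > A > E > H.

C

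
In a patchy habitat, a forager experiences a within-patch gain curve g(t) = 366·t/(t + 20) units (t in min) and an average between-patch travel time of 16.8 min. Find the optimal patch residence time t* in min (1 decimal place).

Optimal t* satisfies g'(t*) = g(t*)/(T + t*).
g'(t) = 366·20/(t + 20)². Setting 366·20/(t+20)² = 366t/[(t+20)(16.8+t)] gives 20(16.8+t) = t(t+20), so t² = 20×16.8 = 336.
t* = √336 = 18.33 min.

18.3 min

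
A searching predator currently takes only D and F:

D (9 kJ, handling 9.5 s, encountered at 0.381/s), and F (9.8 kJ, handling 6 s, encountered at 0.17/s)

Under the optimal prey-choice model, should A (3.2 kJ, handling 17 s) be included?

No

Intake rate on the current diet: R = (0.381×9 + 0.17×9.8) / (1 + 0.381×9.5 + 0.17×6) = 5.095/5.639 = 0.9034 kJ/s.
A: E/h = 3.2/17 = 0.1882 kJ/s.
Since 0.1882 < R, time spent handling A is better spent searching.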